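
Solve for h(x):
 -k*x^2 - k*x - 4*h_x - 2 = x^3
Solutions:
 h(x) = C1 - k*x^3/12 - k*x^2/8 - x^4/16 - x/2


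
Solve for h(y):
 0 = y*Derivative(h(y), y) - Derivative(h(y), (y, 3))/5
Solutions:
 h(y) = C1 + Integral(C2*airyai(5^(1/3)*y) + C3*airybi(5^(1/3)*y), y)


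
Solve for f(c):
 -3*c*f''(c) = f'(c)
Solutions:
 f(c) = C1 + C2*c^(2/3)


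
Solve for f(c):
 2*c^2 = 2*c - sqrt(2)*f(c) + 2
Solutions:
 f(c) = sqrt(2)*(-c^2 + c + 1)


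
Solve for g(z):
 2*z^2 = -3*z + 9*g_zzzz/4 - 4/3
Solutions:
 g(z) = C1 + C2*z + C3*z^2 + C4*z^3 + z^6/405 + z^5/90 + 2*z^4/81


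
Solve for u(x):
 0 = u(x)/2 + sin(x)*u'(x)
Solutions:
 u(x) = C1*(cos(x) + 1)^(1/4)/(cos(x) - 1)^(1/4)


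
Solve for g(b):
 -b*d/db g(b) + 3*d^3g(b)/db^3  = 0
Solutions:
 g(b) = C1 + Integral(C2*airyai(3^(2/3)*b/3) + C3*airybi(3^(2/3)*b/3), b)


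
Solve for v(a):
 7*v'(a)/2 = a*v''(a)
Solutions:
 v(a) = C1 + C2*a^(9/2)


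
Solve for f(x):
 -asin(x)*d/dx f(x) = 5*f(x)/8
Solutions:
 f(x) = C1*exp(-5*Integral(1/asin(x), x)/8)


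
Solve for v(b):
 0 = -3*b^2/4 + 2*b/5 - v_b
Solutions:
 v(b) = C1 - b^3/4 + b^2/5


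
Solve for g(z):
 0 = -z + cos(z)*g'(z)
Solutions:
 g(z) = C1 + Integral(z/cos(z), z)


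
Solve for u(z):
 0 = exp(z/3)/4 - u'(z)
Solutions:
 u(z) = C1 + 3*exp(z/3)/4


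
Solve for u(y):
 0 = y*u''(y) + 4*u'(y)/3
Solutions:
 u(y) = C1 + C2/y^(1/3)


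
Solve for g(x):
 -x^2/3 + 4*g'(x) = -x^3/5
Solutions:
 g(x) = C1 - x^4/80 + x^3/36


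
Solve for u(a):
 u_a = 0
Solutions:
 u(a) = C1


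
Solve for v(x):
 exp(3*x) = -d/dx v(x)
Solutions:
 v(x) = C1 - exp(3*x)/3


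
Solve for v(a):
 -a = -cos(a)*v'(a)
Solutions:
 v(a) = C1 + Integral(a/cos(a), a)


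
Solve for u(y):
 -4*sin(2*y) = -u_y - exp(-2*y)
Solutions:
 u(y) = C1 - 2*cos(2*y) + exp(-2*y)/2


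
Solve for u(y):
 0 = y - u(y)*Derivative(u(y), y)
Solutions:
 u(y) = -sqrt(C1 + y^2)
 u(y) = sqrt(C1 + y^2)


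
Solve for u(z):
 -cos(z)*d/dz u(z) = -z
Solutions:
 u(z) = C1 + Integral(z/cos(z), z)


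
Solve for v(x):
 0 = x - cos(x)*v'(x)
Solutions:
 v(x) = C1 + Integral(x/cos(x), x)


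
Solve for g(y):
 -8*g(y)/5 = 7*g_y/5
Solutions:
 g(y) = C1*exp(-8*y/7)


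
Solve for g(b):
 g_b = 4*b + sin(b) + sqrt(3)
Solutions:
 g(b) = C1 + 2*b^2 + sqrt(3)*b - cos(b)


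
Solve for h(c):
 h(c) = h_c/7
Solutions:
 h(c) = C1*exp(7*c)


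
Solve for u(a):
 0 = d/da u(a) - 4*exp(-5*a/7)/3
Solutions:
 u(a) = C1 - 28*exp(-5*a/7)/15


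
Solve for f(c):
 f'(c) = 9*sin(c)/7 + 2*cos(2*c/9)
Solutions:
 f(c) = C1 + 9*sin(2*c/9) - 9*cos(c)/7


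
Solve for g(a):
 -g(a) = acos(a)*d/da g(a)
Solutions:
 g(a) = C1*exp(-Integral(1/acos(a), a))


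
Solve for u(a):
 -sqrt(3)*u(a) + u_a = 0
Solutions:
 u(a) = C1*exp(sqrt(3)*a)


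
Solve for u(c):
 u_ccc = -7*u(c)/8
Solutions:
 u(c) = C3*exp(-7^(1/3)*c/2) + (C1*sin(sqrt(3)*7^(1/3)*c/4) + C2*cos(sqrt(3)*7^(1/3)*c/4))*exp(7^(1/3)*c/4)


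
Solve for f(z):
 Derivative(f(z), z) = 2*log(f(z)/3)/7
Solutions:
 7*Integral(1/(-log(_y) + log(3)), (_y, f(z)))/2 = C1 - z


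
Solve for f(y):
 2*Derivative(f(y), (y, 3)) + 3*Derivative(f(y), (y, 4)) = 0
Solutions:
 f(y) = C1 + C2*y + C3*y^2 + C4*exp(-2*y/3)


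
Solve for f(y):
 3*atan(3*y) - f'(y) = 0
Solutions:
 f(y) = C1 + 3*y*atan(3*y) - log(9*y^2 + 1)/2


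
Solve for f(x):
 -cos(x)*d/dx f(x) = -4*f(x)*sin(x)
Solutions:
 f(x) = C1/cos(x)^4


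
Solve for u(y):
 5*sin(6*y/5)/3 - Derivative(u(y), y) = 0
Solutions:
 u(y) = C1 - 25*cos(6*y/5)/18


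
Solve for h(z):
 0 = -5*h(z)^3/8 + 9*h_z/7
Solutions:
 h(z) = -6*sqrt(-1/(C1 + 35*z))
 h(z) = 6*sqrt(-1/(C1 + 35*z))


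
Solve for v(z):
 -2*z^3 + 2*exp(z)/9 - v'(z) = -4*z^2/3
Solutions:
 v(z) = C1 - z^4/2 + 4*z^3/9 + 2*exp(z)/9


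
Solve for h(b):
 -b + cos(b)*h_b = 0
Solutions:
 h(b) = C1 + Integral(b/cos(b), b)


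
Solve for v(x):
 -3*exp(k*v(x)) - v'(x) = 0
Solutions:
 v(x) = Piecewise((log(1/(C1*k + 3*k*x))/k, Ne(k, 0)), (nan, True))
 v(x) = Piecewise((C1 - 3*x, Eq(k, 0)), (nan, True))


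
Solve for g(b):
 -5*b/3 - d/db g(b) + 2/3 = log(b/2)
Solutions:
 g(b) = C1 - 5*b^2/6 - b*log(b) + b*log(2) + 5*b/3


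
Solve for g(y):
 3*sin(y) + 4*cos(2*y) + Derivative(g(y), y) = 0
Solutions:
 g(y) = C1 - 2*sin(2*y) + 3*cos(y)


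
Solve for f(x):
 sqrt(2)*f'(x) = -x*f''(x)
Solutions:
 f(x) = C1 + C2*x^(1 - sqrt(2))


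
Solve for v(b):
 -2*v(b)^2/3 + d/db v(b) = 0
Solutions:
 v(b) = -3/(C1 + 2*b)


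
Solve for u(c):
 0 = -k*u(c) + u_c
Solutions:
 u(c) = C1*exp(c*k)


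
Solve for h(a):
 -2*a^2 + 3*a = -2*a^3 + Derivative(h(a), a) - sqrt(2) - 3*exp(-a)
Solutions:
 h(a) = C1 + a^4/2 - 2*a^3/3 + 3*a^2/2 + sqrt(2)*a - 3*exp(-a)


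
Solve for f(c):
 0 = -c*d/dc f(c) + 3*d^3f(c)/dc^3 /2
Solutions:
 f(c) = C1 + Integral(C2*airyai(2^(1/3)*3^(2/3)*c/3) + C3*airybi(2^(1/3)*3^(2/3)*c/3), c)


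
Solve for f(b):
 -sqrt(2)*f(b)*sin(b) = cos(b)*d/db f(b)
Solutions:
 f(b) = C1*cos(b)^(sqrt(2))


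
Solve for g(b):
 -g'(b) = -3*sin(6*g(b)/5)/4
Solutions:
 -3*b/4 + 5*log(cos(6*g(b)/5) - 1)/12 - 5*log(cos(6*g(b)/5) + 1)/12 = C1


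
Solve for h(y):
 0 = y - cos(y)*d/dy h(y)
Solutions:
 h(y) = C1 + Integral(y/cos(y), y)


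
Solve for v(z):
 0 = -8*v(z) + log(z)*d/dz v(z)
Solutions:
 v(z) = C1*exp(8*li(z))


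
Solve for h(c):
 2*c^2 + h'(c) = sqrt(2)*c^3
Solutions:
 h(c) = C1 + sqrt(2)*c^4/4 - 2*c^3/3


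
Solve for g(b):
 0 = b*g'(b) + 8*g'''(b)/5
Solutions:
 g(b) = C1 + Integral(C2*airyai(-5^(1/3)*b/2) + C3*airybi(-5^(1/3)*b/2), b)


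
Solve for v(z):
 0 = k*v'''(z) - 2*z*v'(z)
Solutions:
 v(z) = C1 + Integral(C2*airyai(2^(1/3)*z*(1/k)^(1/3)) + C3*airybi(2^(1/3)*z*(1/k)^(1/3)), z)


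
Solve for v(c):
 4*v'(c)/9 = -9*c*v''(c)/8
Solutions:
 v(c) = C1 + C2*c^(49/81)


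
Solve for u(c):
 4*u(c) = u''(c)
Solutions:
 u(c) = C1*exp(-2*c) + C2*exp(2*c)


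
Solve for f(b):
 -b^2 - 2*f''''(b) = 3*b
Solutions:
 f(b) = C1 + C2*b + C3*b^2 + C4*b^3 - b^6/720 - b^5/80


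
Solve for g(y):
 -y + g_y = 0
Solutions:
 g(y) = C1 + y^2/2


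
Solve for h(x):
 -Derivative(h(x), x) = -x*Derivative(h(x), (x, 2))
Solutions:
 h(x) = C1 + C2*x^2


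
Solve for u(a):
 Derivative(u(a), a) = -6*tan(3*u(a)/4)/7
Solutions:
 u(a) = -4*asin(C1*exp(-9*a/14))/3 + 4*pi/3
 u(a) = 4*asin(C1*exp(-9*a/14))/3


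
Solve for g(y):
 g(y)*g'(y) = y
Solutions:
 g(y) = -sqrt(C1 + y^2)
 g(y) = sqrt(C1 + y^2)


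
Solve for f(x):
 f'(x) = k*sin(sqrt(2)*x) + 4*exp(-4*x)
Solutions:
 f(x) = C1 - sqrt(2)*k*cos(sqrt(2)*x)/2 - exp(-4*x)


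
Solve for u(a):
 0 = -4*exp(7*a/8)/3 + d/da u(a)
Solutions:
 u(a) = C1 + 32*exp(7*a/8)/21


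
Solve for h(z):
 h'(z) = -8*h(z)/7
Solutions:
 h(z) = C1*exp(-8*z/7)


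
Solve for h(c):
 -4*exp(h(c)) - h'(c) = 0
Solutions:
 h(c) = log(1/(C1 + 4*c))


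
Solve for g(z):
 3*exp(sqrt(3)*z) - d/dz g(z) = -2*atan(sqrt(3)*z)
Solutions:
 g(z) = C1 + 2*z*atan(sqrt(3)*z) + sqrt(3)*exp(sqrt(3)*z) - sqrt(3)*log(3*z^2 + 1)/3


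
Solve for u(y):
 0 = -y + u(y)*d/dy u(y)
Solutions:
 u(y) = -sqrt(C1 + y^2)
 u(y) = sqrt(C1 + y^2)


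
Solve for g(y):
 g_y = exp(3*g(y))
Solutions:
 g(y) = log(-1/(C1 + 3*y))/3
 g(y) = log((-1/(C1 + y))^(1/3)*(-3^(2/3) - 3*3^(1/6)*I)/6)
 g(y) = log((-1/(C1 + y))^(1/3)*(-3^(2/3) + 3*3^(1/6)*I)/6)


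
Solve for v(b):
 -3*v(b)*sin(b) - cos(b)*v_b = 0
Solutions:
 v(b) = C1*cos(b)^3


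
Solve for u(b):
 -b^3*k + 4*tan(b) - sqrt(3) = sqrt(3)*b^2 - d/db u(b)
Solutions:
 u(b) = C1 + b^4*k/4 + sqrt(3)*b^3/3 + sqrt(3)*b + 4*log(cos(b))


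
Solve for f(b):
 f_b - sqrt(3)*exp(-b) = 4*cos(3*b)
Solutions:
 f(b) = C1 + 4*sin(3*b)/3 - sqrt(3)*exp(-b)


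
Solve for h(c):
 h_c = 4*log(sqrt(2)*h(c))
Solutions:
 -Integral(1/(2*log(_y) + log(2)), (_y, h(c)))/2 = C1 - c


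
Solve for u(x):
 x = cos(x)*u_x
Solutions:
 u(x) = C1 + Integral(x/cos(x), x)


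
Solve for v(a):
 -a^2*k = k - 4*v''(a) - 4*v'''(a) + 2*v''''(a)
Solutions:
 v(a) = C1 + C2*a + C3*exp(a*(1 - sqrt(3))) + C4*exp(a*(1 + sqrt(3))) + a^4*k/48 - a^3*k/12 + a^2*k/2


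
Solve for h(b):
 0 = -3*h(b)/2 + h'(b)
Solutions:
 h(b) = C1*exp(3*b/2)


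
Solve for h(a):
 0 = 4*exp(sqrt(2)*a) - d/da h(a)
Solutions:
 h(a) = C1 + 2*sqrt(2)*exp(sqrt(2)*a)


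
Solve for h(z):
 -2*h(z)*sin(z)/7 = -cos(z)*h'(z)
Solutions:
 h(z) = C1/cos(z)^(2/7)


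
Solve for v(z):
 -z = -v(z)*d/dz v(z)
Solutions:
 v(z) = -sqrt(C1 + z^2)
 v(z) = sqrt(C1 + z^2)


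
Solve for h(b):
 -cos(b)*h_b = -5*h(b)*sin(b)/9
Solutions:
 h(b) = C1/cos(b)^(5/9)


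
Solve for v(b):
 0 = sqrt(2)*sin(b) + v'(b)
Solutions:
 v(b) = C1 + sqrt(2)*cos(b)


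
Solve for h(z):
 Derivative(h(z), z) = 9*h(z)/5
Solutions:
 h(z) = C1*exp(9*z/5)


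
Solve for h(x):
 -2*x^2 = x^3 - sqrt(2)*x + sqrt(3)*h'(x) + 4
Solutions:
 h(x) = C1 - sqrt(3)*x^4/12 - 2*sqrt(3)*x^3/9 + sqrt(6)*x^2/6 - 4*sqrt(3)*x/3


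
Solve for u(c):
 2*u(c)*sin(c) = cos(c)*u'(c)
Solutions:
 u(c) = C1/cos(c)^2


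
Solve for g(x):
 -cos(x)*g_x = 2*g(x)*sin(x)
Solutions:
 g(x) = C1*cos(x)^2


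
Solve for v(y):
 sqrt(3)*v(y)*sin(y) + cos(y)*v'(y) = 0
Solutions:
 v(y) = C1*cos(y)^(sqrt(3))


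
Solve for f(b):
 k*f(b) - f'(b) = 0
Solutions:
 f(b) = C1*exp(b*k)


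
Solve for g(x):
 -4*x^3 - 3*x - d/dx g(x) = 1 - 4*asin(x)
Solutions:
 g(x) = C1 - x^4 - 3*x^2/2 + 4*x*asin(x) - x + 4*sqrt(1 - x^2)


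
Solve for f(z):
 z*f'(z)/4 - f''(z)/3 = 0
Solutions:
 f(z) = C1 + C2*erfi(sqrt(6)*z/4)


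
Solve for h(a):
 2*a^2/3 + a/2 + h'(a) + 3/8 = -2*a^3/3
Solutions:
 h(a) = C1 - a^4/6 - 2*a^3/9 - a^2/4 - 3*a/8


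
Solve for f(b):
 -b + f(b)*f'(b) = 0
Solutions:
 f(b) = -sqrt(C1 + b^2)
 f(b) = sqrt(C1 + b^2)


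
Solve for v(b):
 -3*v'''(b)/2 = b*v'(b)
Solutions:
 v(b) = C1 + Integral(C2*airyai(-2^(1/3)*3^(2/3)*b/3) + C3*airybi(-2^(1/3)*3^(2/3)*b/3), b)


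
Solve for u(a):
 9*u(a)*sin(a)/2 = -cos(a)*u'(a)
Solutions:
 u(a) = C1*cos(a)^(9/2)


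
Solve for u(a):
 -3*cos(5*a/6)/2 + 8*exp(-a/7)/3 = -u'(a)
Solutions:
 u(a) = C1 + 9*sin(5*a/6)/5 + 56*exp(-a/7)/3


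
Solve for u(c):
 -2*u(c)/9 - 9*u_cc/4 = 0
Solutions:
 u(c) = C1*sin(2*sqrt(2)*c/9) + C2*cos(2*sqrt(2)*c/9)


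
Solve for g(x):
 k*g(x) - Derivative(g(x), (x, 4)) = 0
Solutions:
 g(x) = C1*exp(-k^(1/4)*x) + C2*exp(k^(1/4)*x) + C3*exp(-I*k^(1/4)*x) + C4*exp(I*k^(1/4)*x)


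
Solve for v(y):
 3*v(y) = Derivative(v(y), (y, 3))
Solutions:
 v(y) = C3*exp(3^(1/3)*y) + (C1*sin(3^(5/6)*y/2) + C2*cos(3^(5/6)*y/2))*exp(-3^(1/3)*y/2)


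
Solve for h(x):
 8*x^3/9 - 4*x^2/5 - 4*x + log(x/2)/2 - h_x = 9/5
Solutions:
 h(x) = C1 + 2*x^4/9 - 4*x^3/15 - 2*x^2 + x*log(x)/2 - 23*x/10 - x*log(2)/2


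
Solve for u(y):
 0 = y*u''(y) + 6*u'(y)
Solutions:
 u(y) = C1 + C2/y^5


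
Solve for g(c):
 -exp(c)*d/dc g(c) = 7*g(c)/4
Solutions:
 g(c) = C1*exp(7*exp(-c)/4)


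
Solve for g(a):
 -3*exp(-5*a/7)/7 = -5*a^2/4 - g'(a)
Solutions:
 g(a) = C1 - 5*a^3/12 - 3*exp(-5*a/7)/5


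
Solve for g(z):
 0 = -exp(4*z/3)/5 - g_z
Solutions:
 g(z) = C1 - 3*exp(4*z/3)/20


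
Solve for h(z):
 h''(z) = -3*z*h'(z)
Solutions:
 h(z) = C1 + C2*erf(sqrt(6)*z/2)


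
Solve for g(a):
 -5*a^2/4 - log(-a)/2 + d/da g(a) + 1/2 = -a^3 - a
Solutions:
 g(a) = C1 - a^4/4 + 5*a^3/12 - a^2/2 + a*log(-a)/2 - a


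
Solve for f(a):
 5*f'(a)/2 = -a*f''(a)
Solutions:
 f(a) = C1 + C2/a^(3/2)


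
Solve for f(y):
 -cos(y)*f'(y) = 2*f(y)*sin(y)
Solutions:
 f(y) = C1*cos(y)^2


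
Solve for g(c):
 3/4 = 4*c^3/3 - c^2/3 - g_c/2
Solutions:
 g(c) = C1 + 2*c^4/3 - 2*c^3/9 - 3*c/2


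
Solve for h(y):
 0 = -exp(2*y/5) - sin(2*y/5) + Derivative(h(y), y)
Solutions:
 h(y) = C1 + 5*exp(2*y/5)/2 - 5*cos(2*y/5)/2


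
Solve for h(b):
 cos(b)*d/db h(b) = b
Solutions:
 h(b) = C1 + Integral(b/cos(b), b)


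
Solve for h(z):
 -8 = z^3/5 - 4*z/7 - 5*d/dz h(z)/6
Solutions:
 h(z) = C1 + 3*z^4/50 - 12*z^2/35 + 48*z/5


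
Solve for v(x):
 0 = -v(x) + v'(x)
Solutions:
 v(x) = C1*exp(x)


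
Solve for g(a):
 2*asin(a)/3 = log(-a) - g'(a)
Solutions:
 g(a) = C1 + a*log(-a) - 2*a*asin(a)/3 - a - 2*sqrt(1 - a^2)/3


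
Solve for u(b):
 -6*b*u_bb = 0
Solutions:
 u(b) = C1 + C2*b


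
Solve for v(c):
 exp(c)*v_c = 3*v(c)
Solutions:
 v(c) = C1*exp(-3*exp(-c))


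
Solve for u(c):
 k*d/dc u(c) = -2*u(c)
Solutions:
 u(c) = C1*exp(-2*c/k)


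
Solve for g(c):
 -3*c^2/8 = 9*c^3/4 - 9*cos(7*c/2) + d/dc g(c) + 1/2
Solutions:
 g(c) = C1 - 9*c^4/16 - c^3/8 - c/2 + 18*sin(7*c/2)/7


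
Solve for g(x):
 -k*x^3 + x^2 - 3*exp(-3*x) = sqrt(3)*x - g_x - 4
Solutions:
 g(x) = C1 + k*x^4/4 - x^3/3 + sqrt(3)*x^2/2 - 4*x - exp(-3*x)


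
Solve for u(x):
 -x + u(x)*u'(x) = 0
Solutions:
 u(x) = -sqrt(C1 + x^2)
 u(x) = sqrt(C1 + x^2)


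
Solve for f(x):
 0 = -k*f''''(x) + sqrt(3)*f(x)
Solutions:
 f(x) = C1*exp(-3^(1/8)*x*(1/k)^(1/4)) + C2*exp(3^(1/8)*x*(1/k)^(1/4)) + C3*exp(-3^(1/8)*I*x*(1/k)^(1/4)) + C4*exp(3^(1/8)*I*x*(1/k)^(1/4))


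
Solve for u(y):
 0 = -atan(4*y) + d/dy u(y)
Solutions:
 u(y) = C1 + y*atan(4*y) - log(16*y^2 + 1)/8


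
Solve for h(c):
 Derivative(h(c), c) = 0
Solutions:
 h(c) = C1


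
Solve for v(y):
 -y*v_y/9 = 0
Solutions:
 v(y) = C1


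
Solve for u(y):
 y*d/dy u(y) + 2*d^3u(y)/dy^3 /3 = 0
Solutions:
 u(y) = C1 + Integral(C2*airyai(-2^(2/3)*3^(1/3)*y/2) + C3*airybi(-2^(2/3)*3^(1/3)*y/2), y)


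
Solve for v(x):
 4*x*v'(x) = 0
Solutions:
 v(x) = C1


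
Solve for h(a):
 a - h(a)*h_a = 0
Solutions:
 h(a) = -sqrt(C1 + a^2)
 h(a) = sqrt(C1 + a^2)


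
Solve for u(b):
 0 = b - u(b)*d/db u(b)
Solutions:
 u(b) = -sqrt(C1 + b^2)
 u(b) = sqrt(C1 + b^2)


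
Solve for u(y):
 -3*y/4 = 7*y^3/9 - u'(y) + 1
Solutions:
 u(y) = C1 + 7*y^4/36 + 3*y^2/8 + y


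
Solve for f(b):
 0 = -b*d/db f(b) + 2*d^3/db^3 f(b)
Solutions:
 f(b) = C1 + Integral(C2*airyai(2^(2/3)*b/2) + C3*airybi(2^(2/3)*b/2), b)


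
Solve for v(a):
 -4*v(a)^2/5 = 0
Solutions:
 v(a) = 0


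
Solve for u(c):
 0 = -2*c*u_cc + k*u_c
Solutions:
 u(c) = C1 + c^(re(k)/2 + 1)*(C2*sin(log(c)*Abs(im(k))/2) + C3*cos(log(c)*im(k)/2))


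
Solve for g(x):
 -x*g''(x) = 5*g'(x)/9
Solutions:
 g(x) = C1 + C2*x^(4/9)


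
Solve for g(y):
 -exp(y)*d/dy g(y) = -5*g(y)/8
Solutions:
 g(y) = C1*exp(-5*exp(-y)/8)


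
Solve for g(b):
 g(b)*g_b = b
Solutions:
 g(b) = -sqrt(C1 + b^2)
 g(b) = sqrt(C1 + b^2)


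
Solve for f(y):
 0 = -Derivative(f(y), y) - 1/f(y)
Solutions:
 f(y) = -sqrt(C1 - 2*y)
 f(y) = sqrt(C1 - 2*y)


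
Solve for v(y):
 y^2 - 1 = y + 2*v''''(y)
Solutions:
 v(y) = C1 + C2*y + C3*y^2 + C4*y^3 + y^6/720 - y^5/240 - y^4/48


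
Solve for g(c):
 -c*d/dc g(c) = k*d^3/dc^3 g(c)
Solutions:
 g(c) = C1 + Integral(C2*airyai(c*(-1/k)^(1/3)) + C3*airybi(c*(-1/k)^(1/3)), c)


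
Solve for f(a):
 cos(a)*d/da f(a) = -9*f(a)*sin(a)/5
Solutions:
 f(a) = C1*cos(a)^(9/5)


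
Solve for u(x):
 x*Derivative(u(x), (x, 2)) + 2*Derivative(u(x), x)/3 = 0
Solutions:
 u(x) = C1 + C2*x^(1/3)


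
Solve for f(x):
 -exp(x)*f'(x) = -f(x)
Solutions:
 f(x) = C1*exp(-exp(-x))


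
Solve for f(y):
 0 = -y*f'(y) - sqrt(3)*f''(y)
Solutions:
 f(y) = C1 + C2*erf(sqrt(2)*3^(3/4)*y/6)


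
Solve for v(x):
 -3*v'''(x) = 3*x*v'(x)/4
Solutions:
 v(x) = C1 + Integral(C2*airyai(-2^(1/3)*x/2) + C3*airybi(-2^(1/3)*x/2), x)


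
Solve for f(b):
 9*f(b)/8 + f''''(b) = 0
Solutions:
 f(b) = (C1*sin(2^(3/4)*sqrt(3)*b/4) + C2*cos(2^(3/4)*sqrt(3)*b/4))*exp(-2^(3/4)*sqrt(3)*b/4) + (C3*sin(2^(3/4)*sqrt(3)*b/4) + C4*cos(2^(3/4)*sqrt(3)*b/4))*exp(2^(3/4)*sqrt(3)*b/4)


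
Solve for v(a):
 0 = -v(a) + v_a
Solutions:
 v(a) = C1*exp(a)


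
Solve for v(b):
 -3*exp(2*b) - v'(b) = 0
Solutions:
 v(b) = C1 - 3*exp(2*b)/2


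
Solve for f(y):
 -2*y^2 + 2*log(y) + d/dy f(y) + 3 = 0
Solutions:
 f(y) = C1 + 2*y^3/3 - 2*y*log(y) - y


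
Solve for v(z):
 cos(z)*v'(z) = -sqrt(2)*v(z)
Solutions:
 v(z) = C1*(sin(z) - 1)^(sqrt(2)/2)/(sin(z) + 1)^(sqrt(2)/2)


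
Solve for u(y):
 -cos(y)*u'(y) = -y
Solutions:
 u(y) = C1 + Integral(y/cos(y), y)


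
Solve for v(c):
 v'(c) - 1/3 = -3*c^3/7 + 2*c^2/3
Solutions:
 v(c) = C1 - 3*c^4/28 + 2*c^3/9 + c/3


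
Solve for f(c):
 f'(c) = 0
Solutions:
 f(c) = C1


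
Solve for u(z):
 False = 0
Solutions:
 u(z) = C1 + zoo*z - 5*log(cos(2*z))/2


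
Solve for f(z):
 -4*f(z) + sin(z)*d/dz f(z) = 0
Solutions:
 f(z) = C1*(cos(z)^2 - 2*cos(z) + 1)/(cos(z)^2 + 2*cos(z) + 1)


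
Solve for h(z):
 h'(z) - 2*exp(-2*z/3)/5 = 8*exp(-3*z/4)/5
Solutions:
 h(z) = C1 - 3*exp(-2*z/3)/5 - 32*exp(-3*z/4)/15


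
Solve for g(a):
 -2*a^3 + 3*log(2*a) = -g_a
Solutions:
 g(a) = C1 + a^4/2 - 3*a*log(a) - a*log(8) + 3*a


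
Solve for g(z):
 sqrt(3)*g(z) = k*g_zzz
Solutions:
 g(z) = C1*exp(3^(1/6)*z*(1/k)^(1/3)) + C2*exp(z*(-3^(1/6) + 3^(2/3)*I)*(1/k)^(1/3)/2) + C3*exp(-z*(3^(1/6) + 3^(2/3)*I)*(1/k)^(1/3)/2)


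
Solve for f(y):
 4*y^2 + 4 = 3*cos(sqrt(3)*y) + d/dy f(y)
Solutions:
 f(y) = C1 + 4*y^3/3 + 4*y - sqrt(3)*sin(sqrt(3)*y)


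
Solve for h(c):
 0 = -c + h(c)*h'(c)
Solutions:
 h(c) = -sqrt(C1 + c^2)
 h(c) = sqrt(C1 + c^2)


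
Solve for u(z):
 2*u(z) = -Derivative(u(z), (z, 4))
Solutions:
 u(z) = (C1*sin(2^(3/4)*z/2) + C2*cos(2^(3/4)*z/2))*exp(-2^(3/4)*z/2) + (C3*sin(2^(3/4)*z/2) + C4*cos(2^(3/4)*z/2))*exp(2^(3/4)*z/2)


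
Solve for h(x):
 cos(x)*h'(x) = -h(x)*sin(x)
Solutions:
 h(x) = C1*cos(x)


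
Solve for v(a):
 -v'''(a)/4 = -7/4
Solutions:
 v(a) = C1 + C2*a + C3*a^2 + 7*a^3/6


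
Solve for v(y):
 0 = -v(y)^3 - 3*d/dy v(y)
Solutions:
 v(y) = -sqrt(6)*sqrt(-1/(C1 - y))/2
 v(y) = sqrt(6)*sqrt(-1/(C1 - y))/2


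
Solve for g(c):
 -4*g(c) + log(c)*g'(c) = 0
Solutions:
 g(c) = C1*exp(4*li(c))


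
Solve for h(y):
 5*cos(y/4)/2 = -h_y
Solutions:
 h(y) = C1 - 10*sin(y/4)


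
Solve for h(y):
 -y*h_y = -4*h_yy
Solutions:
 h(y) = C1 + C2*erfi(sqrt(2)*y/4)


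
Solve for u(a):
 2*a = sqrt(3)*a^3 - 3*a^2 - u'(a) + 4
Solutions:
 u(a) = C1 + sqrt(3)*a^4/4 - a^3 - a^2 + 4*a


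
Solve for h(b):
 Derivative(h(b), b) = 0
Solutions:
 h(b) = C1


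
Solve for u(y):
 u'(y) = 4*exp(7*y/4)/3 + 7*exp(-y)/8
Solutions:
 u(y) = C1 + 16*exp(7*y/4)/21 - 7*exp(-y)/8


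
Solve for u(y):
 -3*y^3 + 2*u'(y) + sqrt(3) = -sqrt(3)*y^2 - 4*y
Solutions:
 u(y) = C1 + 3*y^4/8 - sqrt(3)*y^3/6 - y^2 - sqrt(3)*y/2


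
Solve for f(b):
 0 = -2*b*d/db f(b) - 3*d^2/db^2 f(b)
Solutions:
 f(b) = C1 + C2*erf(sqrt(3)*b/3)


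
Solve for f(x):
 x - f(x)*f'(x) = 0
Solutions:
 f(x) = -sqrt(C1 + x^2)
 f(x) = sqrt(C1 + x^2)


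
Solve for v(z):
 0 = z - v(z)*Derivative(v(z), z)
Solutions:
 v(z) = -sqrt(C1 + z^2)
 v(z) = sqrt(C1 + z^2)


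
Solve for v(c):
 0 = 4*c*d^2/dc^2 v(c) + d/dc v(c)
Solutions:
 v(c) = C1 + C2*c^(3/4)


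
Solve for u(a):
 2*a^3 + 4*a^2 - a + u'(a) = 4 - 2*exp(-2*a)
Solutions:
 u(a) = C1 - a^4/2 - 4*a^3/3 + a^2/2 + 4*a + exp(-2*a)


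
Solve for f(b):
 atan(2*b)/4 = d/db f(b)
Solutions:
 f(b) = C1 + b*atan(2*b)/4 - log(4*b^2 + 1)/16


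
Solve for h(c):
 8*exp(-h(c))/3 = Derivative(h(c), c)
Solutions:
 h(c) = log(C1 + 8*c/3)


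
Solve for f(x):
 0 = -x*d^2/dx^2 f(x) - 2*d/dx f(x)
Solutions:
 f(x) = C1 + C2/x


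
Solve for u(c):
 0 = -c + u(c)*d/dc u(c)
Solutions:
 u(c) = -sqrt(C1 + c^2)
 u(c) = sqrt(C1 + c^2)


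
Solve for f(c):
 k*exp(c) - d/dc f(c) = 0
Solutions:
 f(c) = C1 + k*exp(c)


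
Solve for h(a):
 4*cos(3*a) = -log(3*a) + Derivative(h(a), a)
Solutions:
 h(a) = C1 + a*log(a) - a + a*log(3) + 4*sin(3*a)/3


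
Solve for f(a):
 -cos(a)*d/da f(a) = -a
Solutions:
 f(a) = C1 + Integral(a/cos(a), a)


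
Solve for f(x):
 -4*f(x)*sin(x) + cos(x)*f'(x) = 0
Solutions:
 f(x) = C1/cos(x)^4


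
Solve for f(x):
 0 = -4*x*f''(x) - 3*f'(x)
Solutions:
 f(x) = C1 + C2*x^(1/4)


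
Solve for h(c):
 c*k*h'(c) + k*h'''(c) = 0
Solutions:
 h(c) = C1 + Integral(C2*airyai(-c) + C3*airybi(-c), c)


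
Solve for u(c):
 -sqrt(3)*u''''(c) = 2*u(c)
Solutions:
 u(c) = (C1*sin(2^(3/4)*3^(7/8)*c/6) + C2*cos(2^(3/4)*3^(7/8)*c/6))*exp(-2^(3/4)*3^(7/8)*c/6) + (C3*sin(2^(3/4)*3^(7/8)*c/6) + C4*cos(2^(3/4)*3^(7/8)*c/6))*exp(2^(3/4)*3^(7/8)*c/6)


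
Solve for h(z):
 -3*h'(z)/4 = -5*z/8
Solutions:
 h(z) = C1 + 5*z^2/12


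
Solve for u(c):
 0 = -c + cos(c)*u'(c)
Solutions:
 u(c) = C1 + Integral(c/cos(c), c)


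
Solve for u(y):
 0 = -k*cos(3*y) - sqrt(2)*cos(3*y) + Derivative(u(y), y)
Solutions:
 u(y) = C1 + k*sin(3*y)/3 + sqrt(2)*sin(3*y)/3


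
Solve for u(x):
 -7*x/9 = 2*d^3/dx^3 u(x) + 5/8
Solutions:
 u(x) = C1 + C2*x + C3*x^2 - 7*x^4/432 - 5*x^3/96


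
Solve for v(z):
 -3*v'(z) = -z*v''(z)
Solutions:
 v(z) = C1 + C2*z^4


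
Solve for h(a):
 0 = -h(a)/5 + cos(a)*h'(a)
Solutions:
 h(a) = C1*(sin(a) + 1)^(1/10)/(sin(a) - 1)^(1/10)


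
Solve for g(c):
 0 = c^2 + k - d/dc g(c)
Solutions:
 g(c) = C1 + c^3/3 + c*k


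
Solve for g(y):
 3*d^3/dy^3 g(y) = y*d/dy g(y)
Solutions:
 g(y) = C1 + Integral(C2*airyai(3^(2/3)*y/3) + C3*airybi(3^(2/3)*y/3), y)


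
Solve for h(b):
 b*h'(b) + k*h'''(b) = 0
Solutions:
 h(b) = C1 + Integral(C2*airyai(b*(-1/k)^(1/3)) + C3*airybi(b*(-1/k)^(1/3)), b)


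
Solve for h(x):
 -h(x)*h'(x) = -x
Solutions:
 h(x) = -sqrt(C1 + x^2)
 h(x) = sqrt(C1 + x^2)


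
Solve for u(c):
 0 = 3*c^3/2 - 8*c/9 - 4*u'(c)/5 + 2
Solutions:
 u(c) = C1 + 15*c^4/32 - 5*c^2/9 + 5*c/2


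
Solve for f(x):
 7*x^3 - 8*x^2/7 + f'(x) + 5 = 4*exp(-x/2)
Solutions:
 f(x) = C1 - 7*x^4/4 + 8*x^3/21 - 5*x - 8*exp(-x/2)


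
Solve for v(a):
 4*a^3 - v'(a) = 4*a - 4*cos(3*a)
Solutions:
 v(a) = C1 + a^4 - 2*a^2 + 4*sin(3*a)/3


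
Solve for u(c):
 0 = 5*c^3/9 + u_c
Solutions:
 u(c) = C1 - 5*c^4/36


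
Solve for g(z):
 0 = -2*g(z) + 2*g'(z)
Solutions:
 g(z) = C1*exp(z)


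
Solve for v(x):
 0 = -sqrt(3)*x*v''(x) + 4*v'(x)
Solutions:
 v(x) = C1 + C2*x^(1 + 4*sqrt(3)/3)


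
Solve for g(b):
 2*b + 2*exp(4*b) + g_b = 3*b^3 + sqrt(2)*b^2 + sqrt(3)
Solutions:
 g(b) = C1 + 3*b^4/4 + sqrt(2)*b^3/3 - b^2 + sqrt(3)*b - exp(4*b)/2


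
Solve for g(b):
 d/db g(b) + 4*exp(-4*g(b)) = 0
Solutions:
 g(b) = log(-I*(C1 - 16*b)^(1/4))
 g(b) = log(I*(C1 - 16*b)^(1/4))
 g(b) = log(-(C1 - 16*b)^(1/4))
 g(b) = log(C1 - 16*b)/4


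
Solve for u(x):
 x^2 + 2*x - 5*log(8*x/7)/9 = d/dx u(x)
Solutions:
 u(x) = C1 + x^3/3 + x^2 - 5*x*log(x)/9 - 5*x*log(2)/3 + 5*x/9 + 5*x*log(7)/9


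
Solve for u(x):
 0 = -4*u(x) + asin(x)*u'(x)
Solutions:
 u(x) = C1*exp(4*Integral(1/asin(x), x))


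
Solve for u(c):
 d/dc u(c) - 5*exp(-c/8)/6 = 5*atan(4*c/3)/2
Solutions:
 u(c) = C1 + 5*c*atan(4*c/3)/2 - 15*log(16*c^2 + 9)/16 - 20*exp(-c/8)/3


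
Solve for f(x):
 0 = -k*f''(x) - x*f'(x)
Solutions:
 f(x) = C1 + C2*sqrt(k)*erf(sqrt(2)*x*sqrt(1/k)/2)


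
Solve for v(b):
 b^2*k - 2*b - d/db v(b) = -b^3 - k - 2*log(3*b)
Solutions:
 v(b) = C1 + b^4/4 + b^3*k/3 - b^2 + b*k + 2*b*log(b) - 2*b + b*log(9)


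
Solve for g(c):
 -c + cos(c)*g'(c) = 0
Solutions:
 g(c) = C1 + Integral(c/cos(c), c)


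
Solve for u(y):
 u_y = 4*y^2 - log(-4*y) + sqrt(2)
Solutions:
 u(y) = C1 + 4*y^3/3 - y*log(-y) + y*(-2*log(2) + 1 + sqrt(2))


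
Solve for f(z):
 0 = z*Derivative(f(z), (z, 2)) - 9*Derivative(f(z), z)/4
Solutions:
 f(z) = C1 + C2*z^(13/4)


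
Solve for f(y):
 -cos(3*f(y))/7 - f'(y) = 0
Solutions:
 y/7 - log(sin(3*f(y)) - 1)/6 + log(sin(3*f(y)) + 1)/6 = C1


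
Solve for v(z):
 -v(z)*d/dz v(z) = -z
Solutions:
 v(z) = -sqrt(C1 + z^2)
 v(z) = sqrt(C1 + z^2)


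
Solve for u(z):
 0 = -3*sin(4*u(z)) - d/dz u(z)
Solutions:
 u(z) = -acos((-C1 - exp(24*z))/(C1 - exp(24*z)))/4 + pi/2
 u(z) = acos((-C1 - exp(24*z))/(C1 - exp(24*z)))/4


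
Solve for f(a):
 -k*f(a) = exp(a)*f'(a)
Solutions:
 f(a) = C1*exp(k*exp(-a))


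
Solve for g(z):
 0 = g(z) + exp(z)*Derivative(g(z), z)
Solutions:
 g(z) = C1*exp(exp(-z))


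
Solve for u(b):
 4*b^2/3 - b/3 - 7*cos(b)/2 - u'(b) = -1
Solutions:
 u(b) = C1 + 4*b^3/9 - b^2/6 + b - 7*sin(b)/2


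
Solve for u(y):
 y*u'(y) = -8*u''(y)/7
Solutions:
 u(y) = C1 + C2*erf(sqrt(7)*y/4)


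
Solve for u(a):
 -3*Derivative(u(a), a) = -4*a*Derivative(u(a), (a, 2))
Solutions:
 u(a) = C1 + C2*a^(7/4)


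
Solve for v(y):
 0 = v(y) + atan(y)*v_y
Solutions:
 v(y) = C1*exp(-Integral(1/atan(y), y))


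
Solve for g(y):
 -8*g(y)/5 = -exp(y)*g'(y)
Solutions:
 g(y) = C1*exp(-8*exp(-y)/5)


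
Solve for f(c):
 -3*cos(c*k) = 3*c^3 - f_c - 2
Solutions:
 f(c) = C1 + 3*c^4/4 - 2*c + 3*sin(c*k)/k


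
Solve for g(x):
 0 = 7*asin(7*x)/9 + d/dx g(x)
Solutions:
 g(x) = C1 - 7*x*asin(7*x)/9 - sqrt(1 - 49*x^2)/9


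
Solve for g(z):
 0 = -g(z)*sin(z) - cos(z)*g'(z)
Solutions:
 g(z) = C1*cos(z)


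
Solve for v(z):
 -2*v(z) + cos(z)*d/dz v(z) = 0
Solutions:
 v(z) = C1*(sin(z) + 1)/(sin(z) - 1)


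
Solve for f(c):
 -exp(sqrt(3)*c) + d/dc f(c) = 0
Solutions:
 f(c) = C1 + sqrt(3)*exp(sqrt(3)*c)/3


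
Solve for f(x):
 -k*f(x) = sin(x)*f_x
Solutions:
 f(x) = C1*exp(k*(-log(cos(x) - 1) + log(cos(x) + 1))/2)


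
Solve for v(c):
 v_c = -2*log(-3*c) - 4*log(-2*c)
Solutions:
 v(c) = C1 - 6*c*log(-c) + 2*c*(3 - log(12))


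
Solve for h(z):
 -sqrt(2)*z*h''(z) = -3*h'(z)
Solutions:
 h(z) = C1 + C2*z^(1 + 3*sqrt(2)/2)


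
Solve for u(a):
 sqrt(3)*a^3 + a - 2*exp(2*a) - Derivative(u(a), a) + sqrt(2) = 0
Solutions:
 u(a) = C1 + sqrt(3)*a^4/4 + a^2/2 + sqrt(2)*a - exp(2*a)


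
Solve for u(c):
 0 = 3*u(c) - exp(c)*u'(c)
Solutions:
 u(c) = C1*exp(-3*exp(-c))


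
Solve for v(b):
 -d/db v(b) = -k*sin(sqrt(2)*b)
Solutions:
 v(b) = C1 - sqrt(2)*k*cos(sqrt(2)*b)/2


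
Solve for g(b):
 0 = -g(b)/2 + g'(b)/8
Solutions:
 g(b) = C1*exp(4*b)


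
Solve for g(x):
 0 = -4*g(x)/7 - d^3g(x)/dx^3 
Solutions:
 g(x) = C3*exp(-14^(2/3)*x/7) + (C1*sin(14^(2/3)*sqrt(3)*x/14) + C2*cos(14^(2/3)*sqrt(3)*x/14))*exp(14^(2/3)*x/14)


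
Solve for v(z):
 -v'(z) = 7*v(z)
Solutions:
 v(z) = C1*exp(-7*z)


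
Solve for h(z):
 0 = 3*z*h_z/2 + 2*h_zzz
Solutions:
 h(z) = C1 + Integral(C2*airyai(-6^(1/3)*z/2) + C3*airybi(-6^(1/3)*z/2), z)


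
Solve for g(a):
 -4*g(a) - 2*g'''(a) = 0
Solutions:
 g(a) = C3*exp(-2^(1/3)*a) + (C1*sin(2^(1/3)*sqrt(3)*a/2) + C2*cos(2^(1/3)*sqrt(3)*a/2))*exp(2^(1/3)*a/2)


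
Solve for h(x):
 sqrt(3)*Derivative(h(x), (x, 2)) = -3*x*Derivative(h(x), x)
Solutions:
 h(x) = C1 + C2*erf(sqrt(2)*3^(1/4)*x/2)


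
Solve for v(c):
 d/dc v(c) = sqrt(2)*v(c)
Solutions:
 v(c) = C1*exp(sqrt(2)*c)


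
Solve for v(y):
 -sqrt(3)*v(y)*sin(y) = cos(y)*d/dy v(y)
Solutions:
 v(y) = C1*cos(y)^(sqrt(3))


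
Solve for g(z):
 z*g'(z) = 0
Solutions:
 g(z) = C1


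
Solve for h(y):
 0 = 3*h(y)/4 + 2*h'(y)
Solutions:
 h(y) = C1*exp(-3*y/8)


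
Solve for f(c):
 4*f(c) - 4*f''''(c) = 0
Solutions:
 f(c) = C1*exp(-c) + C2*exp(c) + C3*sin(c) + C4*cos(c)


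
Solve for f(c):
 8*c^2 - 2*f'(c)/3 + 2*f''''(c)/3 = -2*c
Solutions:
 f(c) = C1 + C4*exp(c) + 4*c^3 + 3*c^2/2 + (C2*sin(sqrt(3)*c/2) + C3*cos(sqrt(3)*c/2))*exp(-c/2)


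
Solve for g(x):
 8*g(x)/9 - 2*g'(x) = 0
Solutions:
 g(x) = C1*exp(4*x/9)


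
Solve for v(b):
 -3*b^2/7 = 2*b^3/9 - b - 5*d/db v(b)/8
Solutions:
 v(b) = C1 + 4*b^4/45 + 8*b^3/35 - 4*b^2/5


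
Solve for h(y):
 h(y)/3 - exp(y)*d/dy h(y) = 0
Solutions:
 h(y) = C1*exp(-exp(-y)/3)


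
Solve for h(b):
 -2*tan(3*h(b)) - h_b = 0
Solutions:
 h(b) = -asin(C1*exp(-6*b))/3 + pi/3
 h(b) = asin(C1*exp(-6*b))/3


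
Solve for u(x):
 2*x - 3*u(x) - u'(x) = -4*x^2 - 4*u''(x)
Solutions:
 u(x) = C1*exp(-3*x/4) + C2*exp(x) + 4*x^2/3 - 2*x/9 + 98/27


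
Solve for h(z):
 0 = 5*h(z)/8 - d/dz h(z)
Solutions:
 h(z) = C1*exp(5*z/8)


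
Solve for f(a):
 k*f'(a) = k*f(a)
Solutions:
 f(a) = C1*exp(a)


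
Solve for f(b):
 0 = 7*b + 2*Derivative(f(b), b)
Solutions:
 f(b) = C1 - 7*b^2/4


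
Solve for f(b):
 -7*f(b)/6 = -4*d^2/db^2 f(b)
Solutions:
 f(b) = C1*exp(-sqrt(42)*b/12) + C2*exp(sqrt(42)*b/12)


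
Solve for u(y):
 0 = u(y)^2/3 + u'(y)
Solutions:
 u(y) = 3/(C1 + y)


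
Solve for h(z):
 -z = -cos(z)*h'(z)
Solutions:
 h(z) = C1 + Integral(z/cos(z), z)


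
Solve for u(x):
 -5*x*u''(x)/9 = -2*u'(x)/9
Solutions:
 u(x) = C1 + C2*x^(7/5)


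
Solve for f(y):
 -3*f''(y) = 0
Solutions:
 f(y) = C1 + C2*y


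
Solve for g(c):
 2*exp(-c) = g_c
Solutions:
 g(c) = C1 - 2*exp(-c)


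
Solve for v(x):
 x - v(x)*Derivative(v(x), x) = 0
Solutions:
 v(x) = -sqrt(C1 + x^2)
 v(x) = sqrt(C1 + x^2)


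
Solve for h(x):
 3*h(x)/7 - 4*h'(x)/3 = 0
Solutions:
 h(x) = C1*exp(9*x/28)


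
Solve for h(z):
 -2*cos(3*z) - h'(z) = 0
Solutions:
 h(z) = C1 - 2*sin(3*z)/3


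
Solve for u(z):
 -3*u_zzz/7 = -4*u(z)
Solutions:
 u(z) = C3*exp(28^(1/3)*3^(2/3)*z/3) + (C1*sin(28^(1/3)*3^(1/6)*z/2) + C2*cos(28^(1/3)*3^(1/6)*z/2))*exp(-28^(1/3)*3^(2/3)*z/6)


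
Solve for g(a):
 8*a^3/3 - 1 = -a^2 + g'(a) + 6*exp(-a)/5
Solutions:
 g(a) = C1 + 2*a^4/3 + a^3/3 - a + 6*exp(-a)/5


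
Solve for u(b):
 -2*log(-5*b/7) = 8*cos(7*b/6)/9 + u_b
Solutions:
 u(b) = C1 - 2*b*log(-b) - 2*b*log(5) + 2*b + 2*b*log(7) - 16*sin(7*b/6)/21


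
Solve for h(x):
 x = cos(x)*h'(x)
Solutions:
 h(x) = C1 + Integral(x/cos(x), x)


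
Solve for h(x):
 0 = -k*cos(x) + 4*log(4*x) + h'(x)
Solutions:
 h(x) = C1 + k*sin(x) - 4*x*log(x) - 8*x*log(2) + 4*x


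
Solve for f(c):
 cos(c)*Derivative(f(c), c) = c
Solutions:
 f(c) = C1 + Integral(c/cos(c), c)


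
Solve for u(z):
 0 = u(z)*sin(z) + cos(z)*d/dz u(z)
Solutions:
 u(z) = C1*cos(z)


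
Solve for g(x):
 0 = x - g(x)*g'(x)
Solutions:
 g(x) = -sqrt(C1 + x^2)
 g(x) = sqrt(C1 + x^2)


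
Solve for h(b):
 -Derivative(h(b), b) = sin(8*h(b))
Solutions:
 h(b) = -acos((-C1 - exp(16*b))/(C1 - exp(16*b)))/8 + pi/4
 h(b) = acos((-C1 - exp(16*b))/(C1 - exp(16*b)))/8


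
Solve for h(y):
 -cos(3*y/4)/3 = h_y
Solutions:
 h(y) = C1 - 4*sin(3*y/4)/9


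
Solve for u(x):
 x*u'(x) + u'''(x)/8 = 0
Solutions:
 u(x) = C1 + Integral(C2*airyai(-2*x) + C3*airybi(-2*x), x)


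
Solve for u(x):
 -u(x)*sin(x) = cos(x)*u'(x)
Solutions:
 u(x) = C1*cos(x)


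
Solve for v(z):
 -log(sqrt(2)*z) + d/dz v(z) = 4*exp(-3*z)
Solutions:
 v(z) = C1 + z*log(z) + z*(-1 + log(2)/2) - 4*exp(-3*z)/3


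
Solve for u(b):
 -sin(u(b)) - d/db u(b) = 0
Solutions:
 u(b) = -acos((-C1 - exp(2*b))/(C1 - exp(2*b))) + 2*pi
 u(b) = acos((-C1 - exp(2*b))/(C1 - exp(2*b)))


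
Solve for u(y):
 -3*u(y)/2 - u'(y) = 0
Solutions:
 u(y) = C1*exp(-3*y/2)


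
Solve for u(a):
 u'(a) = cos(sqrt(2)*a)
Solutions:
 u(a) = C1 + sqrt(2)*sin(sqrt(2)*a)/2


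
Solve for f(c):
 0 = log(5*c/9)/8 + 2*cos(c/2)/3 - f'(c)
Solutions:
 f(c) = C1 + c*log(c)/8 - c*log(3)/4 - c/8 + c*log(5)/8 + 4*sin(c/2)/3


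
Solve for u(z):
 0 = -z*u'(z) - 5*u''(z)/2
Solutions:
 u(z) = C1 + C2*erf(sqrt(5)*z/5)


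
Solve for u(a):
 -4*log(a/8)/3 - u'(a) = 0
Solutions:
 u(a) = C1 - 4*a*log(a)/3 + 4*a/3 + 4*a*log(2)


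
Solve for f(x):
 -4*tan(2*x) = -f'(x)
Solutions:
 f(x) = C1 - 2*log(cos(2*x))


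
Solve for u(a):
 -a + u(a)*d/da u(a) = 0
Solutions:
 u(a) = -sqrt(C1 + a^2)
 u(a) = sqrt(C1 + a^2)


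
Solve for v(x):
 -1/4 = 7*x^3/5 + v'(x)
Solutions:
 v(x) = C1 - 7*x^4/20 - x/4


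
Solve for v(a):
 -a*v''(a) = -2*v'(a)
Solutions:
 v(a) = C1 + C2*a^3


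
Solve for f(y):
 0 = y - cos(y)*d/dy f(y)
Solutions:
 f(y) = C1 + Integral(y/cos(y), y)


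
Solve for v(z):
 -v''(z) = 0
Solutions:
 v(z) = C1 + C2*z


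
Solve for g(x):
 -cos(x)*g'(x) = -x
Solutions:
 g(x) = C1 + Integral(x/cos(x), x)


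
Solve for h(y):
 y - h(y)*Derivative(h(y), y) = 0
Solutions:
 h(y) = -sqrt(C1 + y^2)
 h(y) = sqrt(C1 + y^2)


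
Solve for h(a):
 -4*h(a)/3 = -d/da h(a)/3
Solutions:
 h(a) = C1*exp(4*a)


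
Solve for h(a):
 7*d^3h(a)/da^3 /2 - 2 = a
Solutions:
 h(a) = C1 + C2*a + C3*a^2 + a^4/84 + 2*a^3/21


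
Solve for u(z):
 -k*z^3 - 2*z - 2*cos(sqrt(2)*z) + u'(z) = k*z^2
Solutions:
 u(z) = C1 + k*z^4/4 + k*z^3/3 + z^2 + sqrt(2)*sin(sqrt(2)*z)


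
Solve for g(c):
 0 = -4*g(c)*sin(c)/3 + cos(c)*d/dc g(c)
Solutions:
 g(c) = C1/cos(c)^(4/3)


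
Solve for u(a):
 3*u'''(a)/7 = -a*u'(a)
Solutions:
 u(a) = C1 + Integral(C2*airyai(-3^(2/3)*7^(1/3)*a/3) + C3*airybi(-3^(2/3)*7^(1/3)*a/3), a)


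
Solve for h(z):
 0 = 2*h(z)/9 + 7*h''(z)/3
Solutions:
 h(z) = C1*sin(sqrt(42)*z/21) + C2*cos(sqrt(42)*z/21)


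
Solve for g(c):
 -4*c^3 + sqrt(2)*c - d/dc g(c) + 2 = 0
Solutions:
 g(c) = C1 - c^4 + sqrt(2)*c^2/2 + 2*c


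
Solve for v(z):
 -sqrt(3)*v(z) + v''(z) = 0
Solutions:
 v(z) = C1*exp(-3^(1/4)*z) + C2*exp(3^(1/4)*z)


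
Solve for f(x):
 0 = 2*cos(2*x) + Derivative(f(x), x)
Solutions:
 f(x) = C1 - sin(2*x)


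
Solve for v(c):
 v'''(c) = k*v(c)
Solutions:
 v(c) = C1*exp(c*k^(1/3)) + C2*exp(c*k^(1/3)*(-1 + sqrt(3)*I)/2) + C3*exp(-c*k^(1/3)*(1 + sqrt(3)*I)/2)


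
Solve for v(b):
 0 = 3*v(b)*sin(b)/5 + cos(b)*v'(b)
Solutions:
 v(b) = C1*cos(b)^(3/5)


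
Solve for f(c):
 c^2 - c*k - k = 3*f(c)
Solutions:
 f(c) = c^2/3 - c*k/3 - k/3


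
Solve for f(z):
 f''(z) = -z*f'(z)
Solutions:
 f(z) = C1 + C2*erf(sqrt(2)*z/2)


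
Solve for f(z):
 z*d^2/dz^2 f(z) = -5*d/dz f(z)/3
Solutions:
 f(z) = C1 + C2/z^(2/3)


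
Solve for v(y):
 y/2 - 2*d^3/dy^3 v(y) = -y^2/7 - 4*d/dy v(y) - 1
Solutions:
 v(y) = C1 + C2*exp(-sqrt(2)*y) + C3*exp(sqrt(2)*y) - y^3/84 - y^2/16 - 2*y/7


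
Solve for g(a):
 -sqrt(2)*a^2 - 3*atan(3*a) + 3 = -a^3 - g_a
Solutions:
 g(a) = C1 - a^4/4 + sqrt(2)*a^3/3 + 3*a*atan(3*a) - 3*a - log(9*a^2 + 1)/2


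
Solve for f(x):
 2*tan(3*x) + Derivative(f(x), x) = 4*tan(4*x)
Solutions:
 f(x) = C1 + 2*log(cos(3*x))/3 - log(cos(4*x))


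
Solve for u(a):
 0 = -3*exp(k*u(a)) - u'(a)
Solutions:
 u(a) = Piecewise((log(1/(C1*k + 3*a*k))/k, Ne(k, 0)), (nan, True))
 u(a) = Piecewise((C1 - 3*a, Eq(k, 0)), (nan, True))


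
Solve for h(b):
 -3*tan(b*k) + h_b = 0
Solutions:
 h(b) = C1 + 3*Piecewise((-log(cos(b*k))/k, Ne(k, 0)), (0, True))


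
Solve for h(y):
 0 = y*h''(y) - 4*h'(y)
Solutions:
 h(y) = C1 + C2*y^5


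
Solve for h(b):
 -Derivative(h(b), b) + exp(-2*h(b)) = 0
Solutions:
 h(b) = log(-sqrt(C1 + 2*b))
 h(b) = log(C1 + 2*b)/2


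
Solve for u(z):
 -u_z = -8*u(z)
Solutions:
 u(z) = C1*exp(8*z)


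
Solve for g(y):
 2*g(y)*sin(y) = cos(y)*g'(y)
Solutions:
 g(y) = C1/cos(y)^2


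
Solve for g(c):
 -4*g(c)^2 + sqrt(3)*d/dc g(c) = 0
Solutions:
 g(c) = -3/(C1 + 4*sqrt(3)*c)


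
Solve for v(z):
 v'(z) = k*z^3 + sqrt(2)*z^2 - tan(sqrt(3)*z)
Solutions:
 v(z) = C1 + k*z^4/4 + sqrt(2)*z^3/3 + sqrt(3)*log(cos(sqrt(3)*z))/3


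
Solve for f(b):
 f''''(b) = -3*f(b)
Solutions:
 f(b) = (C1*sin(sqrt(2)*3^(1/4)*b/2) + C2*cos(sqrt(2)*3^(1/4)*b/2))*exp(-sqrt(2)*3^(1/4)*b/2) + (C3*sin(sqrt(2)*3^(1/4)*b/2) + C4*cos(sqrt(2)*3^(1/4)*b/2))*exp(sqrt(2)*3^(1/4)*b/2)


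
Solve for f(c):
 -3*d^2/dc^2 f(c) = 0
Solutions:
 f(c) = C1 + C2*c


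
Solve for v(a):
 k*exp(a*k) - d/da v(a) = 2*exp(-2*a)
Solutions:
 v(a) = C1 + exp(a*k) + exp(-2*a)


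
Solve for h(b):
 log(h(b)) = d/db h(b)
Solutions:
 li(h(b)) = C1 + b


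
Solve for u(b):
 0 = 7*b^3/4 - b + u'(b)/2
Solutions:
 u(b) = C1 - 7*b^4/8 + b^2


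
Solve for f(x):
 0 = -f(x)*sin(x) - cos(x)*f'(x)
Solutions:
 f(x) = C1*cos(x)


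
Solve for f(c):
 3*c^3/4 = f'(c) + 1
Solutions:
 f(c) = C1 + 3*c^4/16 - c


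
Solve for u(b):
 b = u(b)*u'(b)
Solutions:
 u(b) = -sqrt(C1 + b^2)
 u(b) = sqrt(C1 + b^2)


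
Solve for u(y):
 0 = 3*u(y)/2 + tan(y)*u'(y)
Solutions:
 u(y) = C1/sin(y)^(3/2)


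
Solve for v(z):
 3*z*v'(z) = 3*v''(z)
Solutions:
 v(z) = C1 + C2*erfi(sqrt(2)*z/2)


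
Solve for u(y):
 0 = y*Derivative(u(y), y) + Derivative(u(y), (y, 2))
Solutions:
 u(y) = C1 + C2*erf(sqrt(2)*y/2)


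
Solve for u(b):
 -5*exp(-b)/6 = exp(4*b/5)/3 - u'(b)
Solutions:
 u(b) = C1 + 5*exp(4*b/5)/12 - 5*exp(-b)/6


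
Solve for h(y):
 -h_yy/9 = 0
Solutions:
 h(y) = C1 + C2*y


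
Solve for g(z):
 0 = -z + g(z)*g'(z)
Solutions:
 g(z) = -sqrt(C1 + z^2)
 g(z) = sqrt(C1 + z^2)


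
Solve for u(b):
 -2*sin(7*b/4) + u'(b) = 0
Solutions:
 u(b) = C1 - 8*cos(7*b/4)/7


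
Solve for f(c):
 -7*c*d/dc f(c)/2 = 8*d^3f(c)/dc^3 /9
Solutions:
 f(c) = C1 + Integral(C2*airyai(-2^(2/3)*63^(1/3)*c/4) + C3*airybi(-2^(2/3)*63^(1/3)*c/4), c)


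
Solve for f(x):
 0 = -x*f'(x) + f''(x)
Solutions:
 f(x) = C1 + C2*erfi(sqrt(2)*x/2)


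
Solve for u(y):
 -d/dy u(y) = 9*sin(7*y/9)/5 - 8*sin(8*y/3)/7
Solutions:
 u(y) = C1 + 81*cos(7*y/9)/35 - 3*cos(8*y/3)/7


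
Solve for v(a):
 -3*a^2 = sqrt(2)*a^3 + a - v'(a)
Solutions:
 v(a) = C1 + sqrt(2)*a^4/4 + a^3 + a^2/2


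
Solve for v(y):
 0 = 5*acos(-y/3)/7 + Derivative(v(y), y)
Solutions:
 v(y) = C1 - 5*y*acos(-y/3)/7 - 5*sqrt(9 - y^2)/7


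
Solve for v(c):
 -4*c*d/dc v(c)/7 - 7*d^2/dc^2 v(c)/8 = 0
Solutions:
 v(c) = C1 + C2*erf(4*c/7)


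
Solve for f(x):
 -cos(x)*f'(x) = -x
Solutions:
 f(x) = C1 + Integral(x/cos(x), x)


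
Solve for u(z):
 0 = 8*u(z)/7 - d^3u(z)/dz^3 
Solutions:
 u(z) = C3*exp(2*7^(2/3)*z/7) + (C1*sin(sqrt(3)*7^(2/3)*z/7) + C2*cos(sqrt(3)*7^(2/3)*z/7))*exp(-7^(2/3)*z/7)


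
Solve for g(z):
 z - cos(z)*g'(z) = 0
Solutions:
 g(z) = C1 + Integral(z/cos(z), z)


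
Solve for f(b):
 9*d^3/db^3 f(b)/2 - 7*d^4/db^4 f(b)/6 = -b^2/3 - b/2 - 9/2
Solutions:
 f(b) = C1 + C2*b + C3*b^2 + C4*exp(27*b/7) - b^5/810 - 109*b^4/17496 - 10223*b^3/59049


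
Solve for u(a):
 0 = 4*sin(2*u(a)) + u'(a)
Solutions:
 u(a) = pi - acos((-C1 - exp(16*a))/(C1 - exp(16*a)))/2
 u(a) = acos((-C1 - exp(16*a))/(C1 - exp(16*a)))/2


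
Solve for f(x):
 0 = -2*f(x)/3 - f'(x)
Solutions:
 f(x) = C1*exp(-2*x/3)


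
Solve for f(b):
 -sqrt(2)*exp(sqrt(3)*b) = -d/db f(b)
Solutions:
 f(b) = C1 + sqrt(6)*exp(sqrt(3)*b)/3


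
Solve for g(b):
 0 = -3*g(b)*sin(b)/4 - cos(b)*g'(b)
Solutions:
 g(b) = C1*cos(b)^(3/4)


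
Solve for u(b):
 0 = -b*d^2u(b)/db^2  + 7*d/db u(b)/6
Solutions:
 u(b) = C1 + C2*b^(13/6)


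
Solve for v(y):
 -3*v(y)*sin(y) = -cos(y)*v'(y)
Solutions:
 v(y) = C1/cos(y)^3
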